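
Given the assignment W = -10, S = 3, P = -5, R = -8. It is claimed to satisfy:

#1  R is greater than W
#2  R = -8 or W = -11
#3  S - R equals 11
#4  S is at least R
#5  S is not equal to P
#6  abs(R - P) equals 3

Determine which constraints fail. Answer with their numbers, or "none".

All constraints are satisfied.

#1 R = -8, W = -10; -8 > -10  yes
#2 R = -8 = -8 (first disjunct)  yes
#3 S - R = 3 - (-8) = 11  yes
#4 S = 3, R = -8; 3 ≥ -8  yes
#5 S = 3, P = -5; distinct  yes
#6 abs(-8 - (-5)) = 3  yes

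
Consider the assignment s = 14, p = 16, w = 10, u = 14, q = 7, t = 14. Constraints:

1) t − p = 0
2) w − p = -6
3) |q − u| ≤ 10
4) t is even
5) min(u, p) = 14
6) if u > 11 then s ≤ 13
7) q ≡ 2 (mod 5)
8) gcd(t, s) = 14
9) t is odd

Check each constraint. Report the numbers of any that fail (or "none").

Constraints 1, 6, and 9 do not hold.

1) t − p = 14 − 16 = -2, not 0 — fails.
2) w − p = 10 − 16 = -6 — holds.
3) |7 − 14| = 7; 7 ≤ 10 — holds.
4) t = 14 is even — holds.
5) min(14, 16) = 14 — holds.
6) u = 14 > 11, so we need s ≤ 13; but s = 14 > 13 — fails.
7) 7 mod 5 = 2 — holds.
8) gcd(14, 14) = 14 — holds.
9) t = 14 is even — fails.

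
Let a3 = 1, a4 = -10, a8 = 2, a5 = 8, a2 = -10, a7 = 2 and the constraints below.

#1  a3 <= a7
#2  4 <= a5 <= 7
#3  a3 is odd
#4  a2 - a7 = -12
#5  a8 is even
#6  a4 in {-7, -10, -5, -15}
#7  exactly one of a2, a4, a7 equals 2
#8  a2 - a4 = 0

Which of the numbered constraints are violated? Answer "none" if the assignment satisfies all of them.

#1 a3 = 1, a7 = 2; 1 ≤ 2  OK
#2 a5 = 8 is outside [4, 7]  FAIL
#3 a3 = 1 is odd  OK
#4 a2 - a7 = -10 - 2 = -12  OK
#5 a8 = 2 is even  OK
#6 a4 = -10 is in {-7, -10, -5, -15}  OK
#7 a2=-10, a4=-10, a7=2; 1 of them equals 2  OK
#8 a2 - a4 = -10 - (-10) = 0  OK

The assignment fails constraint 2.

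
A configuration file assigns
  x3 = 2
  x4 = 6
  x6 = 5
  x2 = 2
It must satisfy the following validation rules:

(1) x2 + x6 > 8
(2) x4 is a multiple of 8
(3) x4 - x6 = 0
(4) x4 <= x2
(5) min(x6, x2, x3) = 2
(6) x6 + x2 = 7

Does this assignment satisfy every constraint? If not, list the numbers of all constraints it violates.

No — constraints 1, 2, 3, and 4 are not satisfied.

(1) x2 + x6 = 2 + 5 = 7; 7 ≤ 8, bound 8 not met  fails
(2) 6 = 8*0 + 6, so 8 does not divide 6  fails
(3) x4 - x6 = 6 - 5 = 1, not 0  fails
(4) x4 = 6, x2 = 2; 6 > 2 (want ≤)  fails
(5) min(5, 2, 2) = 2  holds
(6) x6 + x2 = 5 + 2 = 7  holds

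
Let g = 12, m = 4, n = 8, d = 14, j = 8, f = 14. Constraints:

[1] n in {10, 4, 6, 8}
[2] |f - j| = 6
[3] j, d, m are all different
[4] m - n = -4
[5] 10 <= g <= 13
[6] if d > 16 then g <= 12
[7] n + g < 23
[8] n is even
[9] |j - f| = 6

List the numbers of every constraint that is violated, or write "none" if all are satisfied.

All constraints are satisfied.

[1] n = 8 is in {10, 4, 6, 8} — OK.
[2] |14 - 8| = 6 — OK.
[3] values 8, 14, 4 are pairwise distinct — OK.
[4] m - n = 4 - 8 = -4 — OK.
[5] g = 12 lies in [10, 13] — OK.
[6] d = 14, not > 16; antecedent false, conditional vacuously true — OK.
[7] n + g = 8 + 12 = 20; 20 < 23 — OK.
[8] n = 8 is even — OK.
[9] |8 - 14| = 6 — OK.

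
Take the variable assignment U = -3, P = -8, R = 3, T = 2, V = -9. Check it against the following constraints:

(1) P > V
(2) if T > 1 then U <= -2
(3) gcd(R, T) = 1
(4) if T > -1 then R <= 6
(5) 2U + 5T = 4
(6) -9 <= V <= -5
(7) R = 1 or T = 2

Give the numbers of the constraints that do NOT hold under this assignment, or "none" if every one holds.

(1) P = -8, V = -9; -8 > -9  ✔
(2) T = 2 > 1, so we need U ≤ -2; U = -3 ≤ -2  ✔
(3) gcd(3, 2) = 1  ✔
(4) T = 2 > -1, so we need R ≤ 6; R = 3 ≤ 6  ✔
(5) 2U + 5T = 2(-3) + 5(2) = 4  ✔
(6) V = -9 lies in [-9, -5]  ✔
(7) R = 3 ≠ 1, but T = 2 = 2 (second disjunct)  ✔

No violations.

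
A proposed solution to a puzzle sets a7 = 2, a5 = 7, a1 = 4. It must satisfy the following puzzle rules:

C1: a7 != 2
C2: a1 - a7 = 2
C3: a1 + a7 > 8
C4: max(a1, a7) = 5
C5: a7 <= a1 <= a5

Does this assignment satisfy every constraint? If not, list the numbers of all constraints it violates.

C1: a7 = 2, but 2 is required to differ — violated.
C2: a1 - a7 = 4 - 2 = 2 — OK.
C3: a1 + a7 = 4 + 2 = 6; 6 ≤ 8, bound 8 not met — violated.
C4: max(4, 2) = 4, not 5 — violated.
C5: values 2 <= 4 <= 7 — OK.

Violated: 1, 3, and 4.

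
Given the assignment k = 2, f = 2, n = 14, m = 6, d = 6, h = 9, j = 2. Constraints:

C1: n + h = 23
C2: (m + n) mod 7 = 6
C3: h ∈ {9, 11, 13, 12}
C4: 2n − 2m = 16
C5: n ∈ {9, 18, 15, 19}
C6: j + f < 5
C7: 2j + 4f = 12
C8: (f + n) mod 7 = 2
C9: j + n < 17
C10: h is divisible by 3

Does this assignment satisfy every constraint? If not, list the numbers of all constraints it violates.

C1: n + h = 14 + 9 = 23 — holds.
C2: m + n = 20; 20 mod 7 = 6 — holds.
C3: h = 9 is in {9, 11, 13, 12} — holds.
C4: 2n − 2m = 2(14) − 2(6) = 16 — holds.
C5: n = 14 is not in {9, 18, 15, 19} — fails.
C6: j + f = 2 + 2 = 4; 4 < 5 — holds.
C7: 2j + 4f = 2(2) + 4(2) = 12 — holds.
C8: f + n = 16; 16 mod 7 = 2 — holds.
C9: j + n = 2 + 14 = 16; 16 < 17 — holds.
C10: 9 / 3 = 3, so 3 divides 9 — holds.

No — constraint 5 is not satisfied.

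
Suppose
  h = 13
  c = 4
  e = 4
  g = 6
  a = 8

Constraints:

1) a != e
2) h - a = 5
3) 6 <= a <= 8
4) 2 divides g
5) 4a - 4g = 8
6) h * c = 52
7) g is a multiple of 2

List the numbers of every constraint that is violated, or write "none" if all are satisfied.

1) a = 8, e = 4; distinct — holds.
2) h - a = 13 - 8 = 5 — holds.
3) a = 8 lies in [6, 8] — holds.
4) 6 / 2 = 3, so 2 divides 6 — holds.
5) 4a - 4g = 4(8) - 4(6) = 8 — holds.
6) h * c = 13 * 4 = 52 — holds.
7) 6 / 2 = 3, so 2 divides 6 — holds.

No violations.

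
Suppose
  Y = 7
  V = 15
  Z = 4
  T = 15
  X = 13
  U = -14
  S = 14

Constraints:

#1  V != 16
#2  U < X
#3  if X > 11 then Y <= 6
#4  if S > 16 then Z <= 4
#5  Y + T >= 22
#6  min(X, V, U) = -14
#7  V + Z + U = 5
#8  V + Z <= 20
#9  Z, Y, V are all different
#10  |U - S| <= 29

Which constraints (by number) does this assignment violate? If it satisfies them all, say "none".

Violated: 3.

#1 V = 15, and 15 ≠ 16 — OK.
#2 U = -14, X = 13; -14 < 13 — OK.
#3 X = 13 > 11, so we need Y ≤ 6; but Y = 7 > 6 — violated.
#4 S = 14, not > 16; antecedent false, conditional vacuously true — OK.
#5 Y + T = 7 + 15 = 22; 22 ≥ 22 — OK.
#6 min(13, 15, -14) = -14 — OK.
#7 V + Z + U = 15 + 4 + (-14) = 5 — OK.
#8 V + Z = 15 + 4 = 19; 19 ≤ 20 — OK.
#9 values 4, 7, 15 are pairwise distinct — OK.
#10 |-14 - 14| = 28; 28 ≤ 29 — OK.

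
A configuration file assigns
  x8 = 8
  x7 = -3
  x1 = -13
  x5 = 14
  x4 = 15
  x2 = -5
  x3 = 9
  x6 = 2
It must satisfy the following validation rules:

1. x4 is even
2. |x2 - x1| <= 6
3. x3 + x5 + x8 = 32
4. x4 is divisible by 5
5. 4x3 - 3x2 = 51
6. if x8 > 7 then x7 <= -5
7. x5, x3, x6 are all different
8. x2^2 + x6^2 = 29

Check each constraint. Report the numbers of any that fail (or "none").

1. x4 = 15 is odd  no
2. |-5 - (-13)| = 8; 8 > 6, exceeds bound 6  no
3. x3 + x5 + x8 = 9 + 14 + 8 = 31, not 32  no
4. 15 / 5 = 3, so 5 divides 15  yes
5. 4x3 - 3x2 = 4(9) - 3(-5) = 51  yes
6. x8 = 8 > 7, so we need x7 ≤ -5; but x7 = -3 > -5  no
7. values 14, 9, 2 are pairwise distinct  yes
8. x2^2 + x6^2 = (-5)^2 + 2^2 = 25 + 4 = 29  yes

Constraints 1, 2, 3, and 6 do not hold.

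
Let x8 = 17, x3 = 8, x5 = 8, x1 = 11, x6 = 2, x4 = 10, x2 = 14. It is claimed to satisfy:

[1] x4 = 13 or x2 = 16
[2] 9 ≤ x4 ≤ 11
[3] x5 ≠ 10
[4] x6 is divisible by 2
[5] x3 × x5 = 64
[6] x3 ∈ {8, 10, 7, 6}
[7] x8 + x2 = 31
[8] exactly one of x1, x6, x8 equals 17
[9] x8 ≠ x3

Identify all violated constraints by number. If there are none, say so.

No — constraint 1 is not satisfied.

[1] x4 = 10 ≠ 13 and x2 = 14 ≠ 16; both disjuncts false  false
[2] x4 = 10 lies in [9, 11]  true
[3] x5 = 8, and 8 ≠ 10  true
[4] 2 / 2 = 1, so 2 divides 2  true
[5] x3 × x5 = 8 × 8 = 64  true
[6] x3 = 8 is in {8, 10, 7, 6}  true
[7] x8 + x2 = 17 + 14 = 31  true
[8] x1=11, x6=2, x8=17; 1 of them equals 17  true
[9] x8 = 17, x3 = 8; distinct  true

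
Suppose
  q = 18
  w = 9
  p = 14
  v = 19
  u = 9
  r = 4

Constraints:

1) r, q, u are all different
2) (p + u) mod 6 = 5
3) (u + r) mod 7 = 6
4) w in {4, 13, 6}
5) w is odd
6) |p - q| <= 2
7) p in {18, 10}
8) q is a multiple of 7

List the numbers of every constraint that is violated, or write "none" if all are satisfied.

1) values 4, 18, 9 are pairwise distinct  holds
2) p + u = 23; 23 mod 6 = 5  holds
3) u + r = 13; 13 mod 7 = 6  holds
4) w = 9 is not in {4, 13, 6}  fails
5) w = 9 is odd  holds
6) |14 - 18| = 4; 4 > 2, exceeds bound 2  fails
7) p = 14 is not in {18, 10}  fails
8) 18 = 7*2 + 4, so 7 does not divide 18  fails

The assignment fails constraints 4, 6, 7, and 8.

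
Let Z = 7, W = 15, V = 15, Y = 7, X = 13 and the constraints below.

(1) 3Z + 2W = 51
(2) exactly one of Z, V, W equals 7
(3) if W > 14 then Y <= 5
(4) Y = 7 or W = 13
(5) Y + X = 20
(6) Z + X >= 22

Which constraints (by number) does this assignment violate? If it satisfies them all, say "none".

(1) 3Z + 2W = 3(7) + 2(15) = 51  yes
(2) Z=7, V=15, W=15; 1 of them equals 7  yes
(3) W = 15 > 14, so we need Y ≤ 5; but Y = 7 > 5  no
(4) Y = 7 = 7 (first disjunct)  yes
(5) Y + X = 7 + 13 = 20  yes
(6) Z + X = 7 + 13 = 20; 20 < 22, bound 22 not met  no

No — constraints 3 and 6 are not satisfied.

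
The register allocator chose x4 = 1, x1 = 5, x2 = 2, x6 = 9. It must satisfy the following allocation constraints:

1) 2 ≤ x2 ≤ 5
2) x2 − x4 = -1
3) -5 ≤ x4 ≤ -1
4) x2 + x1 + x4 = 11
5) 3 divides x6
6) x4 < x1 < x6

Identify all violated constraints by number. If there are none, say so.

No — constraints 2, 3, and 4 are not satisfied.

1) x2 = 2 lies in [2, 5] — holds.
2) x2 − x4 = 2 − 1 = 1, not -1 — does not hold.
3) x4 = 1 is outside [-5, -1] — does not hold.
4) x2 + x1 + x4 = 2 + 5 + 1 = 8, not 11 — does not hold.
5) 9 / 3 = 3, so 3 divides 9 — holds.
6) values 1 < 5 < 9 — holds.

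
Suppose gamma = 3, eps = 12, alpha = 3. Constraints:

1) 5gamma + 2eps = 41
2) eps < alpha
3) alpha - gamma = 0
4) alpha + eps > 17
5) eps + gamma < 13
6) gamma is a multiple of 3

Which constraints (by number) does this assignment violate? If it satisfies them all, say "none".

Constraints 1, 2, 4, and 5 are violated.

1) 5gamma + 2eps = 5(3) + 2(12) = 39, not 41  ✗
2) eps = 12, alpha = 3; 12 ≥ 3 (want <)  ✗
3) alpha - gamma = 3 - 3 = 0  ✓
4) alpha + eps = 3 + 12 = 15; 15 ≤ 17, bound 17 not met  ✗
5) eps + gamma = 12 + 3 = 15; 15 ≥ 13, bound 13 not met  ✗
6) 3 / 3 = 1, so 3 divides 3  ✓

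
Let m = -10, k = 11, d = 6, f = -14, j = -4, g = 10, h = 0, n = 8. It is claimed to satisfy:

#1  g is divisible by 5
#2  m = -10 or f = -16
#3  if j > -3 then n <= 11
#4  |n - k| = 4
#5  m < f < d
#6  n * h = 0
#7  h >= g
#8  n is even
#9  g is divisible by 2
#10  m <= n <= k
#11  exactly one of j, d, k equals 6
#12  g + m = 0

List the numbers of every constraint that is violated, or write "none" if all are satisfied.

No — constraints 4, 5, and 7 are not satisfied.

#1 10 / 5 = 2, so 5 divides 10  OK
#2 m = -10 = -10 (first disjunct)  OK
#3 j = -4, not > -3; antecedent false, conditional vacuously true  OK
#4 |8 - 11| = 3, not 4  FAIL
#5 values -10, -14, 6; m = -10 is not < f = -14  FAIL
#6 n * h = 8 * 0 = 0  OK
#7 h = 0, g = 10; 0 < 10 (want ≥)  FAIL
#8 n = 8 is even  OK
#9 10 / 2 = 5, so 2 divides 10  OK
#10 values -10 <= 8 <= 11  OK
#11 j=-4, d=6, k=11; 1 of them equals 6  OK
#12 g + m = 10 + (-10) = 0  OK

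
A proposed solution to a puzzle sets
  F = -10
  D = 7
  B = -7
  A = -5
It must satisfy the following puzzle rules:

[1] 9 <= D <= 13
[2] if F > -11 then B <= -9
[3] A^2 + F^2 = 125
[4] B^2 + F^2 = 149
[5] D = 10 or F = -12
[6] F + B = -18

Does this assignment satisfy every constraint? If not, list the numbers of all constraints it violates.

[1] D = 7 is outside [9, 13] — fails.
[2] F = -10 > -11, so we need B ≤ -9; but B = -7 > -9 — fails.
[3] A^2 + F^2 = (-5)^2 + (-10)^2 = 25 + 100 = 125 — holds.
[4] B^2 + F^2 = (-7)^2 + (-10)^2 = 49 + 100 = 149 — holds.
[5] D = 7 ≠ 10 and F = -10 ≠ -12; both disjuncts false — fails.
[6] F + B = -10 + (-7) = -17, not -18 — fails.

Constraints 1, 2, 5, 6 are violated.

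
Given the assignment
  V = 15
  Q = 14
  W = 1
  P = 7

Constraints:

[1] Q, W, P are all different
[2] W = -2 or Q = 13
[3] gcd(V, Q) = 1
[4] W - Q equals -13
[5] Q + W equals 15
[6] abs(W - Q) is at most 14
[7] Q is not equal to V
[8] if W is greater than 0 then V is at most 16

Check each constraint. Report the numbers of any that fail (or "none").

[1] values 14, 1, 7 are pairwise distinct — satisfied.
[2] W = 1 ≠ -2 and Q = 14 ≠ 13; both disjuncts false — violated.
[3] gcd(15, 14) = 1 — satisfied.
[4] W - Q = 1 - 14 = -13 — satisfied.
[5] Q + W = 14 + 1 = 15 — satisfied.
[6] abs(1 - 14) = 13; 13 ≤ 14 — satisfied.
[7] Q = 14, V = 15; distinct — satisfied.
[8] W = 1 > 0, so we need V ≤ 16; V = 15 ≤ 16 — satisfied.

The assignment fails constraint 2.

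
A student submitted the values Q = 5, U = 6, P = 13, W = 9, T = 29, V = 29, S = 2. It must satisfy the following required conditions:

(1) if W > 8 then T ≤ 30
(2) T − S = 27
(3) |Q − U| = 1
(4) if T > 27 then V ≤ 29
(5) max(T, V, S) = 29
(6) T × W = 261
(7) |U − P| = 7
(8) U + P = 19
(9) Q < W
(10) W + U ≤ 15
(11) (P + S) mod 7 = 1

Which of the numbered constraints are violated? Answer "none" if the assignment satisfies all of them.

The assignment satisfies every constraint.

(1) W = 9 > 8, so we need T ≤ 30; T = 29 ≤ 30  ✓
(2) T − S = 29 − 2 = 27  ✓
(3) |5 − 6| = 1  ✓
(4) T = 29 > 27, so we need V ≤ 29; V = 29 ≤ 29  ✓
(5) max(29, 29, 2) = 29  ✓
(6) T × W = 29 × 9 = 261  ✓
(7) |6 − 13| = 7  ✓
(8) U + P = 6 + 13 = 19  ✓
(9) Q = 5, W = 9; 5 < 9  ✓
(10) W + U = 9 + 6 = 15; 15 ≤ 15  ✓
(11) P + S = 15; 15 mod 7 = 1  ✓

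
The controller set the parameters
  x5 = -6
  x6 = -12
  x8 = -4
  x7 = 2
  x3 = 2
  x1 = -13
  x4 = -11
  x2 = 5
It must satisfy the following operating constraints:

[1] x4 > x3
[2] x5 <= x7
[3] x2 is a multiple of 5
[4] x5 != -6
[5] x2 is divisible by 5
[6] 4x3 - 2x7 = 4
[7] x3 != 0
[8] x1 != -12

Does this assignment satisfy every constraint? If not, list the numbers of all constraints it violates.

[1] x4 = -11, x3 = 2; -11 ≤ 2 (want >) — fails.
[2] x5 = -6, x7 = 2; -6 ≤ 2 — holds.
[3] 5 / 5 = 1, so 5 divides 5 — holds.
[4] x5 = -6, but -6 is required to differ — fails.
[5] 5 / 5 = 1, so 5 divides 5 — holds.
[6] 4x3 - 2x7 = 4(2) - 2(2) = 4 — holds.
[7] x3 = 2, and 2 ≠ 0 — holds.
[8] x1 = -13, and -13 ≠ -12 — holds.

Constraints 1 and 4 are violated.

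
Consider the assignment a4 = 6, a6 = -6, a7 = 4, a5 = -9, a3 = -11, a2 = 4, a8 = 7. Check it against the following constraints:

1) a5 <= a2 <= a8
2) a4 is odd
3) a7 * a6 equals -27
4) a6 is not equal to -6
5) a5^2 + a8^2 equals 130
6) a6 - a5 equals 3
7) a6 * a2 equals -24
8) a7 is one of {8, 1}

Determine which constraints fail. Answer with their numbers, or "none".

1) values -9 <= 4 <= 7 — holds.
2) a4 = 6 is even — fails.
3) a7 * a6 = 4 * (-6) = -24, not -27 — fails.
4) a6 = -6, but -6 is required to differ — fails.
5) a5^2 + a8^2 = (-9)^2 + 7^2 = 81 + 49 = 130 — holds.
6) a6 - a5 = -6 - (-9) = 3 — holds.
7) a6 * a2 = -6 * 4 = -24 — holds.
8) a7 = 4 is not in {8, 1} — fails.

Constraints 2, 3, 4, 8 are violated.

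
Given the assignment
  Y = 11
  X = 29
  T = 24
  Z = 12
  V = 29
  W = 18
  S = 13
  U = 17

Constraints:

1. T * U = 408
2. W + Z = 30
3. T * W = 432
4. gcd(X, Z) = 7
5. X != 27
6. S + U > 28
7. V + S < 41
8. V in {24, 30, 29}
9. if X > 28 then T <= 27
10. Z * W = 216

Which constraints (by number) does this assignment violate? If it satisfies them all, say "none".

1. T * U = 24 * 17 = 408  holds
2. W + Z = 18 + 12 = 30  holds
3. T * W = 24 * 18 = 432  holds
4. gcd(29, 12) = 1, not 7  fails
5. X = 29, and 29 ≠ 27  holds
6. S + U = 13 + 17 = 30; 30 > 28  holds
7. V + S = 29 + 13 = 42; 42 ≥ 41, bound 41 not met  fails
8. V = 29 is in {24, 30, 29}  holds
9. X = 29 > 28, so we need T ≤ 27; T = 24 ≤ 27  holds
10. Z * W = 12 * 18 = 216  holds

The assignment fails constraints 4, 7.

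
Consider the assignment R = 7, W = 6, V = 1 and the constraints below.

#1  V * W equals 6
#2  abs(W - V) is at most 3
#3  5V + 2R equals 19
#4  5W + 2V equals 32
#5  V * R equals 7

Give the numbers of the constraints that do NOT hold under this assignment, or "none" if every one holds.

Constraint 2 is violated.

#1 V * W = 1 * 6 = 6  ✔
#2 abs(6 - 1) = 5; 5 > 3, exceeds bound 3  ✘
#3 5V + 2R = 5(1) + 2(7) = 19  ✔
#4 5W + 2V = 5(6) + 2(1) = 32  ✔
#5 V * R = 1 * 7 = 7  ✔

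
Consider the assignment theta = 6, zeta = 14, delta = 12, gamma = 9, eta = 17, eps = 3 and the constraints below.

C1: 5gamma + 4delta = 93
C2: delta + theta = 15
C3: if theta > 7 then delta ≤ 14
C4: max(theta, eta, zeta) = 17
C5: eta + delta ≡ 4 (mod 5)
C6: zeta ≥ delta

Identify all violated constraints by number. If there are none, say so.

C1: 5gamma + 4delta = 5(9) + 4(12) = 93 — OK.
C2: delta + theta = 12 + 6 = 18, not 15 — violated.
C3: theta = 6, not > 7; antecedent false, conditional vacuously true — OK.
C4: max(6, 17, 14) = 17 — OK.
C5: eta + delta = 29; 29 mod 5 = 4 — OK.
C6: zeta = 14, delta = 12; 14 ≥ 12 — OK.

Violated: 2.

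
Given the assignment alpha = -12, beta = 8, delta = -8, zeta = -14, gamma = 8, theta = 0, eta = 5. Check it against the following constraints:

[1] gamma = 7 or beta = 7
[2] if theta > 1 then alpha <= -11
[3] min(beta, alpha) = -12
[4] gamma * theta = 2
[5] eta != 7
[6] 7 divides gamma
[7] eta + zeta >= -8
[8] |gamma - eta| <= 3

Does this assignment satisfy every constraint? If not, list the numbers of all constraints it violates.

[1] gamma = 8 ≠ 7 and beta = 8 ≠ 7; both disjuncts false  FAIL
[2] theta = 0, not > 1; antecedent false, conditional vacuously true  OK
[3] min(8, -12) = -12  OK
[4] gamma * theta = 8 * 0 = 0, not 2  FAIL
[5] eta = 5, and 5 ≠ 7  OK
[6] 8 = 7*1 + 1, so 7 does not divide 8  FAIL
[7] eta + zeta = 5 + (-14) = -9; -9 < -8, bound -8 not met  FAIL
[8] |8 - 5| = 3; 3 ≤ 3  OK

Constraints 1, 4, 6, and 7 do not hold.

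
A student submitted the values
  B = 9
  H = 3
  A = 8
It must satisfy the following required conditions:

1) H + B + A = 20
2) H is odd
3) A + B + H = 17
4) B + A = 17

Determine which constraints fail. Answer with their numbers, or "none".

1) H + B + A = 3 + 9 + 8 = 20 — OK.
2) H = 3 is odd — OK.
3) A + B + H = 8 + 9 + 3 = 20, not 17 — violated.
4) B + A = 9 + 8 = 17 — OK.

Constraint 3 is violated.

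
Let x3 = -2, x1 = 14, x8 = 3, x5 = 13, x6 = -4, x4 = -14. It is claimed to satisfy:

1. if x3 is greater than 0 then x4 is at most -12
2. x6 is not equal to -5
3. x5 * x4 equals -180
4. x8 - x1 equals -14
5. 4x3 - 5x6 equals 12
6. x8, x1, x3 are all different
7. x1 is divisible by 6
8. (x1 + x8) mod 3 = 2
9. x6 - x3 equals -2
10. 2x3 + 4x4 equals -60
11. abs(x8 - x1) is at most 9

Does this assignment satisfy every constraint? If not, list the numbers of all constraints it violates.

1. x3 = -2, not > 0; antecedent false, conditional vacuously true — satisfied.
2. x6 = -4, and -4 ≠ -5 — satisfied.
3. x5 * x4 = 13 * (-14) = -182, not -180 — violated.
4. x8 - x1 = 3 - 14 = -11, not -14 — violated.
5. 4x3 - 5x6 = 4(-2) - 5(-4) = 12 — satisfied.
6. values 3, 14, -2 are pairwise distinct — satisfied.
7. 14 = 6*2 + 2, so 6 does not divide 14 — violated.
8. x1 + x8 = 17; 17 mod 3 = 2 — satisfied.
9. x6 - x3 = -4 - (-2) = -2 — satisfied.
10. 2x3 + 4x4 = 2(-2) + 4(-14) = -60 — satisfied.
11. abs(3 - 14) = 11; 11 > 9, exceeds bound 9 — violated.

Constraints 3, 4, 7, 11 are violated.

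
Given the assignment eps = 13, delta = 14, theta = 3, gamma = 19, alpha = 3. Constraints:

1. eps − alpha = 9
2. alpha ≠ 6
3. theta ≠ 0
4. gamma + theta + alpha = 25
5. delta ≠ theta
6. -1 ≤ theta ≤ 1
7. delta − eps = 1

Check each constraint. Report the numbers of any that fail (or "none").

1. eps − alpha = 13 − 3 = 10, not 9  FAIL
2. alpha = 3, and 3 ≠ 6  OK
3. theta = 3, and 3 ≠ 0  OK
4. gamma + theta + alpha = 19 + 3 + 3 = 25  OK
5. delta = 14, theta = 3; distinct  OK
6. theta = 3 is outside [-1, 1]  FAIL
7. delta − eps = 14 − 13 = 1  OK

No — constraints 1 and 6 are not satisfied.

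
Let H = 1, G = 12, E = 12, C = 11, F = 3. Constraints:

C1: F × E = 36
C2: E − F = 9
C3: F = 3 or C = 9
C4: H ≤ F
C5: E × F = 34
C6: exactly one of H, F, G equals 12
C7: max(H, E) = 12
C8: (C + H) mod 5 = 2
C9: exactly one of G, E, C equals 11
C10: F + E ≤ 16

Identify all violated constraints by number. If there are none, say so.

Violated: 5.

C1: F × E = 3 × 12 = 36  OK
C2: E − F = 12 − 3 = 9  OK
C3: F = 3 = 3 (first disjunct)  OK
C4: H = 1, F = 3; 1 ≤ 3  OK
C5: E × F = 12 × 3 = 36, not 34  FAIL
C6: H=1, F=3, G=12; 1 of them equals 12  OK
C7: max(1, 12) = 12  OK
C8: C + H = 12; 12 mod 5 = 2  OK
C9: G=12, E=12, C=11; 1 of them equals 11  OK
C10: F + E = 3 + 12 = 15; 15 ≤ 16  OK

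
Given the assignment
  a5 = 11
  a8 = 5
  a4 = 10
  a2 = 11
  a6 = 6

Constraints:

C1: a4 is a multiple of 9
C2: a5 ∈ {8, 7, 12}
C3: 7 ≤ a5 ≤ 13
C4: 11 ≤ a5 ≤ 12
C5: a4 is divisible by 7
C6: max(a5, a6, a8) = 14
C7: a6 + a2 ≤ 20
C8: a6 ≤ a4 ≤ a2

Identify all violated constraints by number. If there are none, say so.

The assignment fails constraints 1, 2, 5, and 6.

C1: 10 = 9×1 + 1, so 9 does not divide 10 — fails.
C2: a5 = 11 is not in {8, 7, 12} — fails.
C3: a5 = 11 lies in [7, 13] — holds.
C4: a5 = 11 lies in [11, 12] — holds.
C5: 10 = 7×1 + 3, so 7 does not divide 10 — fails.
C6: max(11, 6, 5) = 11, not 14 — fails.
C7: a6 + a2 = 6 + 11 = 17; 17 ≤ 20 — holds.
C8: values 6 ≤ 10 ≤ 11 — holds.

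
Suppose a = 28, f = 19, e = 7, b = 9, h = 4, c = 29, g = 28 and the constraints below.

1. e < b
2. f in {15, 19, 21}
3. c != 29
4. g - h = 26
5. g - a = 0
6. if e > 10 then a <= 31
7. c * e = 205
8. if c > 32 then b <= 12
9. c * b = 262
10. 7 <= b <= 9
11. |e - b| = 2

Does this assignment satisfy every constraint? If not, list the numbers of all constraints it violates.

1. e = 7, b = 9; 7 < 9  OK
2. f = 19 is in {15, 19, 21}  OK
3. c = 29, but 29 is required to differ  FAIL
4. g - h = 28 - 4 = 24, not 26  FAIL
5. g - a = 28 - 28 = 0  OK
6. e = 7, not > 10; antecedent false, conditional vacuously true  OK
7. c * e = 29 * 7 = 203, not 205  FAIL
8. c = 29, not > 32; antecedent false, conditional vacuously true  OK
9. c * b = 29 * 9 = 261, not 262  FAIL
10. b = 9 lies in [7, 9]  OK
11. |7 - 9| = 2  OK

The assignment fails constraints 3, 4, 7, and 9.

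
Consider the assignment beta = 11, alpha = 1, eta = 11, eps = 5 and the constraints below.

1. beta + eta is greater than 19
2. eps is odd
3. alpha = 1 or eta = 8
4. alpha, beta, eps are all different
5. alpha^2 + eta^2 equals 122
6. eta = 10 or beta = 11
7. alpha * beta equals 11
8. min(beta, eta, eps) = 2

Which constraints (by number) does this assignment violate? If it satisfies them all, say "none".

1. beta + eta = 11 + 11 = 22; 22 > 19 — holds.
2. eps = 5 is odd — holds.
3. alpha = 1 = 1 (first disjunct) — holds.
4. values 1, 11, 5 are pairwise distinct — holds.
5. alpha^2 + eta^2 = 1^2 + 11^2 = 1 + 121 = 122 — holds.
6. eta = 11 ≠ 10, but beta = 11 = 11 (second disjunct) — holds.
7. alpha * beta = 1 * 11 = 11 — holds.
8. min(11, 11, 5) = 5, not 2 — does not hold.

Constraint 8 is violated.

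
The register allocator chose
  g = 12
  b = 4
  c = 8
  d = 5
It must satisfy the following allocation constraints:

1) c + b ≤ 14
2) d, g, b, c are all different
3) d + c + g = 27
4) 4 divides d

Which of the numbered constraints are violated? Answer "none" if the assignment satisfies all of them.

1) c + b = 8 + 4 = 12; 12 ≤ 14  true
2) values 5, 12, 4, 8 are pairwise distinct  true
3) d + c + g = 5 + 8 + 12 = 25, not 27  false
4) 5 = 4×1 + 1, so 4 does not divide 5  false

No — constraints 3 and 4 are not satisfied.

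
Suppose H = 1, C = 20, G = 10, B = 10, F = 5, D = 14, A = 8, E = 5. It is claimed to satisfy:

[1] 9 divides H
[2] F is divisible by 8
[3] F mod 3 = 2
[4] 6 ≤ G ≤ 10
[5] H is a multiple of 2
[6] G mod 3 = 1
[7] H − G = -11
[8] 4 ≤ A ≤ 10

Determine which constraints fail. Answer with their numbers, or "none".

[1] 1 = 9×0 + 1, so 9 does not divide 1 — fails.
[2] 5 = 8×0 + 5, so 8 does not divide 5 — fails.
[3] 5 mod 3 = 2 — holds.
[4] G = 10 lies in [6, 10] — holds.
[5] 1 = 2×0 + 1, so 2 does not divide 1 — fails.
[6] 10 mod 3 = 1 — holds.
[7] H − G = 1 − 10 = -9, not -11 — fails.
[8] A = 8 lies in [4, 10] — holds.

Constraints 1, 2, 5, and 7 do not hold.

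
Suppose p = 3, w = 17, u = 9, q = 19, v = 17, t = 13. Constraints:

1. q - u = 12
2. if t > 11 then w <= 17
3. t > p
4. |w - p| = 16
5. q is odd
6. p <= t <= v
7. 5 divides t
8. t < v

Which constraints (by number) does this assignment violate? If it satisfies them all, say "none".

The assignment fails constraints 1, 4, and 7.

1. q - u = 19 - 9 = 10, not 12  no
2. t = 13 > 11, so we need w ≤ 17; w = 17 ≤ 17  yes
3. t = 13, p = 3; 13 > 3  yes
4. |17 - 3| = 14, not 16  no
5. q = 19 is odd  yes
6. values 3 <= 13 <= 17  yes
7. 13 = 5*2 + 3, so 5 does not divide 13  no
8. t = 13, v = 17; 13 < 17  yes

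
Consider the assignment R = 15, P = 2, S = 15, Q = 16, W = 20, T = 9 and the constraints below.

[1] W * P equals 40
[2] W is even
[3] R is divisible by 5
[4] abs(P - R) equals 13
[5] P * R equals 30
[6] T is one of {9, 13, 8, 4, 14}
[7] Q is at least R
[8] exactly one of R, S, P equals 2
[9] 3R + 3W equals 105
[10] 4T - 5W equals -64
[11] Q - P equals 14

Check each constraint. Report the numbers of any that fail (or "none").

No violations.

[1] W * P = 20 * 2 = 40  yes
[2] W = 20 is even  yes
[3] 15 / 5 = 3, so 5 divides 15  yes
[4] abs(2 - 15) = 13  yes
[5] P * R = 2 * 15 = 30  yes
[6] T = 9 is in {9, 13, 8, 4, 14}  yes
[7] Q = 16, R = 15; 16 ≥ 15  yes
[8] R=15, S=15, P=2; 1 of them equals 2  yes
[9] 3R + 3W = 3(15) + 3(20) = 105  yes
[10] 4T - 5W = 4(9) - 5(20) = -64  yes
[11] Q - P = 16 - 2 = 14  yes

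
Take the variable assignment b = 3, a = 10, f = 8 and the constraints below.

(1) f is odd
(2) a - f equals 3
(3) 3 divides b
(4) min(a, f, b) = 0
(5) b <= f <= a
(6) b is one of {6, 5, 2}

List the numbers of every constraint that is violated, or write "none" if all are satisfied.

Constraints 1, 2, 4, 6 do not hold.

(1) f = 8 is even  ✗
(2) a - f = 10 - 8 = 2, not 3  ✗
(3) 3 / 3 = 1, so 3 divides 3  ✓
(4) min(10, 8, 3) = 3, not 0  ✗
(5) values 3 <= 8 <= 10  ✓
(6) b = 3 is not in {6, 5, 2}  ✗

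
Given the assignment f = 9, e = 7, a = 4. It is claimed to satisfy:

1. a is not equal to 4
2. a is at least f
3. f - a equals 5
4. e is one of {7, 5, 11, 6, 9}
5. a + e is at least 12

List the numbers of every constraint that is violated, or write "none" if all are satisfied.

Constraints 1, 2, 5 do not hold.

1. a = 4, but 4 is required to differ — violated.
2. a = 4, f = 9; 4 < 9 (want ≥) — violated.
3. f - a = 9 - 4 = 5 — OK.
4. e = 7 is in {7, 5, 11, 6, 9} — OK.
5. a + e = 4 + 7 = 11; 11 < 12, bound 12 not met — violated.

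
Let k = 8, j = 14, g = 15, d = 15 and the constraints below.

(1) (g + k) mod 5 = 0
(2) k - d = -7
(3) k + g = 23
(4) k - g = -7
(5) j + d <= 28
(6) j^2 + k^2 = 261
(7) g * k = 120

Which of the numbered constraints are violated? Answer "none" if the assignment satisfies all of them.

The assignment fails constraints 1, 5, and 6.

(1) g + k = 23; 23 mod 5 = 3, not 0 — does not hold.
(2) k - d = 8 - 15 = -7 — holds.
(3) k + g = 8 + 15 = 23 — holds.
(4) k - g = 8 - 15 = -7 — holds.
(5) j + d = 14 + 15 = 29; 29 > 28, bound 28 not met — does not hold.
(6) j^2 + k^2 = 14^2 + 8^2 = 196 + 64 = 260, not 261 — does not hold.
(7) g * k = 15 * 8 = 120 — holds.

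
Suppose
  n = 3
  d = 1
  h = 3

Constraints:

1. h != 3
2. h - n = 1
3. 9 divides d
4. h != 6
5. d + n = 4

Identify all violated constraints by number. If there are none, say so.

Violated: 1, 2, 3.

1. h = 3, but 3 is required to differ — does not hold.
2. h - n = 3 - 3 = 0, not 1 — does not hold.
3. 1 = 9*0 + 1, so 9 does not divide 1 — does not hold.
4. h = 3, and 3 ≠ 6 — holds.
5. d + n = 1 + 3 = 4 — holds.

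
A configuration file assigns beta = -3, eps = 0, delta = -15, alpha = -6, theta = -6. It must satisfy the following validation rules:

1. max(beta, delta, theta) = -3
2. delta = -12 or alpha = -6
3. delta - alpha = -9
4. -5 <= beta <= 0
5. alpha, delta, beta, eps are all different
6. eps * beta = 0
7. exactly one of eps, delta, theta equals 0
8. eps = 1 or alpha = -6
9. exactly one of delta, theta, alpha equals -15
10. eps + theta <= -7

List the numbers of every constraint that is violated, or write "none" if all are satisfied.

Constraint 10 does not hold.

1. max(-3, -15, -6) = -3 — holds.
2. delta = -15 ≠ -12, but alpha = -6 = -6 (second disjunct) — holds.
3. delta - alpha = -15 - (-6) = -9 — holds.
4. beta = -3 lies in [-5, 0] — holds.
5. values -6, -15, -3, 0 are pairwise distinct — holds.
6. eps * beta = 0 * (-3) = 0 — holds.
7. eps=0, delta=-15, theta=-6; 1 of them equals 0 — holds.
8. eps = 0 ≠ 1, but alpha = -6 = -6 (second disjunct) — holds.
9. delta=-15, theta=-6, alpha=-6; 1 of them equals -15 — holds.
10. eps + theta = 0 + (-6) = -6; -6 > -7, bound -7 not met — does not hold.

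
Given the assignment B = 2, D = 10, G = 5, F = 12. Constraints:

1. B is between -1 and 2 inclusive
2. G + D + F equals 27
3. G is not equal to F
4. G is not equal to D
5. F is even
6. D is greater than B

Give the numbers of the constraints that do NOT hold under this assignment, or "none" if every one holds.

1. B = 2 lies in [-1, 2] — holds.
2. G + D + F = 5 + 10 + 12 = 27 — holds.
3. G = 5, F = 12; distinct — holds.
4. G = 5, D = 10; distinct — holds.
5. F = 12 is even — holds.
6. D = 10, B = 2; 10 > 2 — holds.

No violations.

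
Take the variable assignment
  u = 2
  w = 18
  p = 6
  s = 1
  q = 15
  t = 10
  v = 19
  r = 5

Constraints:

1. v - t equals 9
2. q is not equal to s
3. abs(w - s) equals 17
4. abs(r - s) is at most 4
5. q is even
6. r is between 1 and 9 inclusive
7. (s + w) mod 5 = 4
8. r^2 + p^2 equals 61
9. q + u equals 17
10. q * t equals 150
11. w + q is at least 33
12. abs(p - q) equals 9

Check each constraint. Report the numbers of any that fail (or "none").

1. v - t = 19 - 10 = 9  OK
2. q = 15, s = 1; distinct  OK
3. abs(18 - 1) = 17  OK
4. abs(5 - 1) = 4; 4 ≤ 4  OK
5. q = 15 is odd  FAIL
6. r = 5 lies in [1, 9]  OK
7. s + w = 19; 19 mod 5 = 4  OK
8. r^2 + p^2 = 5^2 + 6^2 = 25 + 36 = 61  OK
9. q + u = 15 + 2 = 17  OK
10. q * t = 15 * 10 = 150  OK
11. w + q = 18 + 15 = 33; 33 ≥ 33  OK
12. abs(6 - 15) = 9  OK

The assignment fails constraint 5.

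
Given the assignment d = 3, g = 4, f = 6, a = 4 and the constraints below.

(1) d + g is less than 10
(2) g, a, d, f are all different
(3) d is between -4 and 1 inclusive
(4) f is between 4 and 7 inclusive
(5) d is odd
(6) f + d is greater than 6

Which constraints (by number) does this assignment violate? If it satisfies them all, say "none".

(1) d + g = 3 + 4 = 7; 7 < 10  ✔
(2) g = a = 4, not all different  ✘
(3) d = 3 is outside [-4, 1]  ✘
(4) f = 6 lies in [4, 7]  ✔
(5) d = 3 is odd  ✔
(6) f + d = 6 + 3 = 9; 9 > 6  ✔

Constraints 2 and 3 are violated.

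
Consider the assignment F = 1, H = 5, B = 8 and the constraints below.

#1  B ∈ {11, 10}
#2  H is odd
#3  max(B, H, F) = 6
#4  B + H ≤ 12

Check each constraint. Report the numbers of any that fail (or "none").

#1 B = 8 is not in {11, 10}  ✘
#2 H = 5 is odd  ✔
#3 max(8, 5, 1) = 8, not 6  ✘
#4 B + H = 8 + 5 = 13; 13 > 12, bound 12 not met  ✘

The assignment fails constraints 1, 3, and 4.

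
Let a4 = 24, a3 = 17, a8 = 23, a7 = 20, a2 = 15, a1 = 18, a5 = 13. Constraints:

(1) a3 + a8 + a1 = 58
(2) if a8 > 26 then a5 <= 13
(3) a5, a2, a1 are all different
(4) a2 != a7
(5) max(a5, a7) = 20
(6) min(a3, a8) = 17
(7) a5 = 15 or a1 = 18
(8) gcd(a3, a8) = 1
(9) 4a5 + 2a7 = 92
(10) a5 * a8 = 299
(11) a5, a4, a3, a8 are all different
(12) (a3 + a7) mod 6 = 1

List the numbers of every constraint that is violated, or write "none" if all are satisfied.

(1) a3 + a8 + a1 = 17 + 23 + 18 = 58  ✔
(2) a8 = 23, not > 26; antecedent false, conditional vacuously true  ✔
(3) values 13, 15, 18 are pairwise distinct  ✔
(4) a2 = 15, a7 = 20; distinct  ✔
(5) max(13, 20) = 20  ✔
(6) min(17, 23) = 17  ✔
(7) a5 = 13 ≠ 15, but a1 = 18 = 18 (second disjunct)  ✔
(8) gcd(17, 23) = 1  ✔
(9) 4a5 + 2a7 = 4(13) + 2(20) = 92  ✔
(10) a5 * a8 = 13 * 23 = 299  ✔
(11) values 13, 24, 17, 23 are pairwise distinct  ✔
(12) a3 + a7 = 37; 37 mod 6 = 1  ✔

The assignment satisfies every constraint.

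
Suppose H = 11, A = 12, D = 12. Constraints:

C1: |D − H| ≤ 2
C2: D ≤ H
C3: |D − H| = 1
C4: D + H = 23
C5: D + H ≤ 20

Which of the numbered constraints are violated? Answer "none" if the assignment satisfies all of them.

No — constraints 2 and 5 are not satisfied.

C1: |12 − 11| = 1; 1 ≤ 2  yes
C2: D = 12, H = 11; 12 > 11 (want ≤)  no
C3: |12 − 11| = 1  yes
C4: D + H = 12 + 11 = 23  yes
C5: D + H = 12 + 11 = 23; 23 > 20, bound 20 not met  no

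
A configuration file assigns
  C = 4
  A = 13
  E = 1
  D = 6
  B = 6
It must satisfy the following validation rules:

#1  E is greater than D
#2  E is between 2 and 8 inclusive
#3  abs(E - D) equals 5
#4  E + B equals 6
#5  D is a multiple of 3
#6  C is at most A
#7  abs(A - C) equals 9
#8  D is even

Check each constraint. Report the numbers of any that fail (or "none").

#1 E = 1, D = 6; 1 ≤ 6 (want >) — violated.
#2 E = 1 is outside [2, 8] — violated.
#3 abs(1 - 6) = 5 — satisfied.
#4 E + B = 1 + 6 = 7, not 6 — violated.
#5 6 / 3 = 2, so 3 divides 6 — satisfied.
#6 C = 4, A = 13; 4 ≤ 13 — satisfied.
#7 abs(13 - 4) = 9 — satisfied.
#8 D = 6 is even — satisfied.

Violated: 1, 2, 4.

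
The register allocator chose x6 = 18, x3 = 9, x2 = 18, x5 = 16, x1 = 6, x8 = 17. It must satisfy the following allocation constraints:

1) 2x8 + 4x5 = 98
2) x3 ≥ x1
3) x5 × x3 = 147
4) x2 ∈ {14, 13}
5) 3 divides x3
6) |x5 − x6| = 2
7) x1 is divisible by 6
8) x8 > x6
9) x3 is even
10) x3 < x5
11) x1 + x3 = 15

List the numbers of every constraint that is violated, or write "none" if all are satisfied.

Violated: 3, 4, 8, and 9.

1) 2x8 + 4x5 = 2(17) + 4(16) = 98  ✔
2) x3 = 9, x1 = 6; 9 ≥ 6  ✔
3) x5 × x3 = 16 × 9 = 144, not 147  ✘
4) x2 = 18 is not in {14, 13}  ✘
5) 9 / 3 = 3, so 3 divides 9  ✔
6) |16 − 18| = 2  ✔
7) 6 / 6 = 1, so 6 divides 6  ✔
8) x8 = 17, x6 = 18; 17 ≤ 18 (want >)  ✘
9) x3 = 9 is odd  ✘
10) x3 = 9, x5 = 16; 9 < 16  ✔
11) x1 + x3 = 6 + 9 = 15  ✔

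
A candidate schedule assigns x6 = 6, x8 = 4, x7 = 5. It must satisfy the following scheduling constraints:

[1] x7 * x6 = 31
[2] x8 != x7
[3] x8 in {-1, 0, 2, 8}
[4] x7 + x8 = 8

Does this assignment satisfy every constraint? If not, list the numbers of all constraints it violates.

Constraints 1, 3, and 4 do not hold.

[1] x7 * x6 = 5 * 6 = 30, not 31  ✘
[2] x8 = 4, x7 = 5; distinct  ✔
[3] x8 = 4 is not in {-1, 0, 2, 8}  ✘
[4] x7 + x8 = 5 + 4 = 9, not 8  ✘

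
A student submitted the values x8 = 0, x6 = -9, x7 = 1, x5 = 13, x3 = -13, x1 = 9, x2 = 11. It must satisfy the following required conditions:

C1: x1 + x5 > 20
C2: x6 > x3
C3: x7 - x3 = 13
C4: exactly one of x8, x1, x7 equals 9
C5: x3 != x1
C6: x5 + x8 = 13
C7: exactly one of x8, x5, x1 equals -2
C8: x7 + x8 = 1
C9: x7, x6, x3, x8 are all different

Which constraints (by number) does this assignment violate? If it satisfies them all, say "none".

C1: x1 + x5 = 9 + 13 = 22; 22 > 20 — holds.
C2: x6 = -9, x3 = -13; -9 > -13 — holds.
C3: x7 - x3 = 1 - (-13) = 14, not 13 — does not hold.
C4: x8=0, x1=9, x7=1; 1 of them equals 9 — holds.
C5: x3 = -13, x1 = 9; distinct — holds.
C6: x5 + x8 = 13 + 0 = 13 — holds.
C7: x8=0, x5=13, x1=9; 0 of them equal -2, not exactly one — does not hold.
C8: x7 + x8 = 1 + 0 = 1 — holds.
C9: values 1, -9, -13, 0 are pairwise distinct — holds.

The assignment fails constraints 3 and 7.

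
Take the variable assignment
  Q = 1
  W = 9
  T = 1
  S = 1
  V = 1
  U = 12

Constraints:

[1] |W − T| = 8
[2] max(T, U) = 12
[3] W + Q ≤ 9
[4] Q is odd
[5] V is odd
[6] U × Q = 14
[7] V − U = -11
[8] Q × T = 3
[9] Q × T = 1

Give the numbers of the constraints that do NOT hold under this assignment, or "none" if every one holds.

[1] |9 − 1| = 8 — OK.
[2] max(1, 12) = 12 — OK.
[3] W + Q = 9 + 1 = 10; 10 > 9, bound 9 not met — violated.
[4] Q = 1 is odd — OK.
[5] V = 1 is odd — OK.
[6] U × Q = 12 × 1 = 12, not 14 — violated.
[7] V − U = 1 − 12 = -11 — OK.
[8] Q × T = 1 × 1 = 1, not 3 — violated.
[9] Q × T = 1 × 1 = 1 — OK.

The assignment fails constraints 3, 6, and 8.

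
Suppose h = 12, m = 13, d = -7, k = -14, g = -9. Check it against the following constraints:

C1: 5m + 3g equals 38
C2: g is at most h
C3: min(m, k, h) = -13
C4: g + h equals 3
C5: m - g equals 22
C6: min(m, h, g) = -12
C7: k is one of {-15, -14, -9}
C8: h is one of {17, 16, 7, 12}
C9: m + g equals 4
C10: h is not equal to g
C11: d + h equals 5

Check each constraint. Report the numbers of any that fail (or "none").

C1: 5m + 3g = 5(13) + 3(-9) = 38 — OK.
C2: g = -9, h = 12; -9 ≤ 12 — OK.
C3: min(13, -14, 12) = -14, not -13 — violated.
C4: g + h = -9 + 12 = 3 — OK.
C5: m - g = 13 - (-9) = 22 — OK.
C6: min(13, 12, -9) = -9, not -12 — violated.
C7: k = -14 is in {-15, -14, -9} — OK.
C8: h = 12 is in {17, 16, 7, 12} — OK.
C9: m + g = 13 + (-9) = 4 — OK.
C10: h = 12, g = -9; distinct — OK.
C11: d + h = -7 + 12 = 5 — OK.

No — constraints 3, 6 are not satisfied.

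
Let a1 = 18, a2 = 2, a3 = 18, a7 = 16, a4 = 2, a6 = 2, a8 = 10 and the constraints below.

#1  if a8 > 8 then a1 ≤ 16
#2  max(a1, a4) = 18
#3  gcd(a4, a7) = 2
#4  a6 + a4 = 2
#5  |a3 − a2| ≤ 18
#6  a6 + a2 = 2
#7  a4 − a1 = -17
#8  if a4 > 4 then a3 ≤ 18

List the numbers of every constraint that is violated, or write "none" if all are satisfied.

Constraints 1, 4, 6, and 7 are violated.

#1 a8 = 10 > 8, so we need a1 ≤ 16; but a1 = 18 > 16 — violated.
#2 max(18, 2) = 18 — OK.
#3 gcd(2, 16) = 2 — OK.
#4 a6 + a4 = 2 + 2 = 4, not 2 — violated.
#5 |18 − 2| = 16; 16 ≤ 18 — OK.
#6 a6 + a2 = 2 + 2 = 4, not 2 — violated.
#7 a4 − a1 = 2 − 18 = -16, not -17 — violated.
#8 a4 = 2, not > 4; antecedent false, conditional vacuously true — OK.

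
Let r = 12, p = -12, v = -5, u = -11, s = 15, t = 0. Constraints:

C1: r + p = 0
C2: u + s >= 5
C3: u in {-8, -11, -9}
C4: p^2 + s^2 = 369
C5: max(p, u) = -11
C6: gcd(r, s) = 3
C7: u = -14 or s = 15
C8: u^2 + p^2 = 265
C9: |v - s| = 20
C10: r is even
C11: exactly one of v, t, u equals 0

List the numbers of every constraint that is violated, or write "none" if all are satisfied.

Constraint 2 does not hold.

C1: r + p = 12 + (-12) = 0  true
C2: u + s = -11 + 15 = 4; 4 < 5, bound 5 not met  false
C3: u = -11 is in {-8, -11, -9}  true
C4: p^2 + s^2 = (-12)^2 + 15^2 = 144 + 225 = 369  true
C5: max(-12, -11) = -11  true
C6: gcd(12, 15) = 3  true
C7: u = -11 ≠ -14, but s = 15 = 15 (second disjunct)  true
C8: u^2 + p^2 = (-11)^2 + (-12)^2 = 121 + 144 = 265  true
C9: |-5 - 15| = 20  true
C10: r = 12 is even  true
C11: v=-5, t=0, u=-11; 1 of them equals 0  true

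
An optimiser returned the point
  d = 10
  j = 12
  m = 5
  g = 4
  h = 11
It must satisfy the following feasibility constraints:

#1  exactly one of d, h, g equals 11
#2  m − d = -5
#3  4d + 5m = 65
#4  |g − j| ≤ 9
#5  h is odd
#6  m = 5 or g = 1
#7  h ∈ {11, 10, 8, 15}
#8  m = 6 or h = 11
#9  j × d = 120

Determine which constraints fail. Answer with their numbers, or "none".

None — every constraint holds.

#1 d=10, h=11, g=4; 1 of them equals 11 — satisfied.
#2 m − d = 5 − 10 = -5 — satisfied.
#3 4d + 5m = 4(10) + 5(5) = 65 — satisfied.
#4 |4 − 12| = 8; 8 ≤ 9 — satisfied.
#5 h = 11 is odd — satisfied.
#6 m = 5 = 5 (first disjunct) — satisfied.
#7 h = 11 is in {11, 10, 8, 15} — satisfied.
#8 m = 5 ≠ 6, but h = 11 = 11 (second disjunct) — satisfied.
#9 j × d = 12 × 10 = 120 — satisfied.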